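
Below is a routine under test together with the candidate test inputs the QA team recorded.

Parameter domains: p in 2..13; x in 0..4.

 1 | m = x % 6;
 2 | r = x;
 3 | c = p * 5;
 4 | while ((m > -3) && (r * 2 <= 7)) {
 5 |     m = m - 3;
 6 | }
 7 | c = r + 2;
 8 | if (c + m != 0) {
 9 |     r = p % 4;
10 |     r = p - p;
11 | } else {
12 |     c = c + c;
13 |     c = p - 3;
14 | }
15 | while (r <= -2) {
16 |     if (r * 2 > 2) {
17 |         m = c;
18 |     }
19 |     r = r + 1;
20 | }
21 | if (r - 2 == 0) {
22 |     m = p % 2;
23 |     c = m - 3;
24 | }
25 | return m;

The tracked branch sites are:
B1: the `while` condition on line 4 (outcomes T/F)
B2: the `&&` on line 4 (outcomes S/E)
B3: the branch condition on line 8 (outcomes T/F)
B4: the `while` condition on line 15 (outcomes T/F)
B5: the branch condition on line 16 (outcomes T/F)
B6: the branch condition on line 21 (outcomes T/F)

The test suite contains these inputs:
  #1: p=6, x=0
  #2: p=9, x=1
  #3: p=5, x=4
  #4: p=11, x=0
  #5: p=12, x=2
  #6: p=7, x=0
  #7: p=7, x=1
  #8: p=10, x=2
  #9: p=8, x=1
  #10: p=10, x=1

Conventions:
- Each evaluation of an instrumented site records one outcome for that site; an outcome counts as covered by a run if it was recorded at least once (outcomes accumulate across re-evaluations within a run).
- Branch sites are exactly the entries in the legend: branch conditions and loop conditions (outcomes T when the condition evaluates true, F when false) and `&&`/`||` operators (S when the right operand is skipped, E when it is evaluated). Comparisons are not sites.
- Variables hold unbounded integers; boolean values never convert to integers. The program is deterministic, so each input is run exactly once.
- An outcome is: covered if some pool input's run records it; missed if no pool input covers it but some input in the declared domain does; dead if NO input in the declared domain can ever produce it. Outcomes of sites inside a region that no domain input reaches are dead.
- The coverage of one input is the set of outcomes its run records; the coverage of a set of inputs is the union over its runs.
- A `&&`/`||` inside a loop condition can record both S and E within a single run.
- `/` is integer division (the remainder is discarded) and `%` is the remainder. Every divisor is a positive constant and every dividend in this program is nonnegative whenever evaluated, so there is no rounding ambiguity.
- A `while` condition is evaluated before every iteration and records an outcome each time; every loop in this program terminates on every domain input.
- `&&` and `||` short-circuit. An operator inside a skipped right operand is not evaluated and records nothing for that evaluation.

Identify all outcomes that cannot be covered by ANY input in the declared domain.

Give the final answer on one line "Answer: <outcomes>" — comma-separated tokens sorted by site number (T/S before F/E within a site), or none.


checking every outcome against all 60 domain inputs:
  B4=T: no domain input ever produces it -> dead
  B5=T: no domain input ever produces it -> dead
  B5=F: no domain input ever produces it -> dead
  reachable outcomes have witnesses, e.g. B1=T (e.g. p=2, x=0), B1=F (e.g. p=2, x=0), B2=S (e.g. p=2, x=0), B2=E (e.g. p=2, x=0)
Answer: B4=T, B5=T, B5=F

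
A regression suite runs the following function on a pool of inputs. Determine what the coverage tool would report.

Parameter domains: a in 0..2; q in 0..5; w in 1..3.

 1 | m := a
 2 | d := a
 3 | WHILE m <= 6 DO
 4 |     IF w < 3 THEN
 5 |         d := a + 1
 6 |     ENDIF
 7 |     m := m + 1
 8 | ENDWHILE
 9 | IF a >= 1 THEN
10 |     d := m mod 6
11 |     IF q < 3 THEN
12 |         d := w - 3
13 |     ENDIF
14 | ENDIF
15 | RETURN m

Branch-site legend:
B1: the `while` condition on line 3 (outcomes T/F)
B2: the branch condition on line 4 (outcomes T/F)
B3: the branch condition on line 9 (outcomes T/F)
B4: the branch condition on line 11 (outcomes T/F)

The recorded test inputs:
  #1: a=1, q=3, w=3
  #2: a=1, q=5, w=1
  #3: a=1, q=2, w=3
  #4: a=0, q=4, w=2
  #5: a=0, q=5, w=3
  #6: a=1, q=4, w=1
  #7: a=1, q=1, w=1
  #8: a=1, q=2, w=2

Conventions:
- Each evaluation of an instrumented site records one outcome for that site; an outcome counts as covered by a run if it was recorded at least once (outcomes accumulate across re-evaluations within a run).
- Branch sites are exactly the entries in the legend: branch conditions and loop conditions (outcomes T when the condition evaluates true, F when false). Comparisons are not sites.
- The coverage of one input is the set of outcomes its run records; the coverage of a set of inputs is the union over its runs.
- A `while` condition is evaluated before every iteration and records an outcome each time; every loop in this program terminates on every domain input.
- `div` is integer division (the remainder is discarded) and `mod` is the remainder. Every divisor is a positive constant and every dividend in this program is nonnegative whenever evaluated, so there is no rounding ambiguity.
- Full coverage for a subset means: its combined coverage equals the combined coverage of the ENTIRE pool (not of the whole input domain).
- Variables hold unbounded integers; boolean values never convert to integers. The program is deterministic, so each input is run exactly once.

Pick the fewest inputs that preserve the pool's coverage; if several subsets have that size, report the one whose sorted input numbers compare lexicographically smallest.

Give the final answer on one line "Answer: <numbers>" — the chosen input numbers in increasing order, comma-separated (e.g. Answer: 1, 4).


input #1 (a=1, q=3, w=3): events B1->T, B2->F, B1->T, B2->F, B1->T, B2->F, B1->T, B2->F, B1->T, B2->F, B1->T, B2->F, B1->F, B3->T, ...; covers B1=T, B1=F, B2=F, B3=T, B4=F
input #2 (a=1, q=5, w=1): events B1->T, B2->T, B1->T, B2->T, B1->T, B2->T, B1->T, B2->T, B1->T, B2->T, B1->T, B2->T, B1->F, B3->T, ...; covers B1=T, B1=F, B2=T, B3=T, B4=F
input #3 (a=1, q=2, w=3): events B1->T, B2->F, B1->T, B2->F, B1->T, B2->F, B1->T, B2->F, B1->T, B2->F, B1->T, B2->F, B1->F, B3->T, ...; covers B1=T, B1=F, B2=F, B3=T, B4=T
input #4 (a=0, q=4, w=2): events B1->T, B2->T, B1->T, B2->T, B1->T, B2->T, B1->T, B2->T, B1->T, B2->T, B1->T, B2->T, B1->T, B2->T, ...; covers B1=T, B1=F, B2=T, B3=F
input #5 (a=0, q=5, w=3): events B1->T, B2->F, B1->T, B2->F, B1->T, B2->F, B1->T, B2->F, B1->T, B2->F, B1->T, B2->F, B1->T, B2->F, ...; covers B1=T, B1=F, B2=F, B3=F
input #6 (a=1, q=4, w=1): events B1->T, B2->T, B1->T, B2->T, B1->T, B2->T, B1->T, B2->T, B1->T, B2->T, B1->T, B2->T, B1->F, B3->T, ...; covers B1=T, B1=F, B2=T, B3=T, B4=F
input #7 (a=1, q=1, w=1): events B1->T, B2->T, B1->T, B2->T, B1->T, B2->T, B1->T, B2->T, B1->T, B2->T, B1->T, B2->T, B1->F, B3->T, ...; covers B1=T, B1=F, B2=T, B3=T, B4=T
input #8 (a=1, q=2, w=2): events B1->T, B2->T, B1->T, B2->T, B1->T, B2->T, B1->T, B2->T, B1->T, B2->T, B1->T, B2->T, B1->F, B3->T, ...; covers B1=T, B1=F, B2=T, B3=T, B4=T
union over all inputs: B1=T, B1=F, B2=T, B2=F, B3=T, B3=F, B4=T, B4=F (8 outcomes)
no size-1 subset reaches all 8 outcomes (best union: 5/8)
no size-2 subset reaches all 8 outcomes (best union: 7/8)
inputs {1, 3, 4} (size 3) cover everything; no size-3 subset with a lexicographically smaller index list covers all 8
Answer: 1, 3, 4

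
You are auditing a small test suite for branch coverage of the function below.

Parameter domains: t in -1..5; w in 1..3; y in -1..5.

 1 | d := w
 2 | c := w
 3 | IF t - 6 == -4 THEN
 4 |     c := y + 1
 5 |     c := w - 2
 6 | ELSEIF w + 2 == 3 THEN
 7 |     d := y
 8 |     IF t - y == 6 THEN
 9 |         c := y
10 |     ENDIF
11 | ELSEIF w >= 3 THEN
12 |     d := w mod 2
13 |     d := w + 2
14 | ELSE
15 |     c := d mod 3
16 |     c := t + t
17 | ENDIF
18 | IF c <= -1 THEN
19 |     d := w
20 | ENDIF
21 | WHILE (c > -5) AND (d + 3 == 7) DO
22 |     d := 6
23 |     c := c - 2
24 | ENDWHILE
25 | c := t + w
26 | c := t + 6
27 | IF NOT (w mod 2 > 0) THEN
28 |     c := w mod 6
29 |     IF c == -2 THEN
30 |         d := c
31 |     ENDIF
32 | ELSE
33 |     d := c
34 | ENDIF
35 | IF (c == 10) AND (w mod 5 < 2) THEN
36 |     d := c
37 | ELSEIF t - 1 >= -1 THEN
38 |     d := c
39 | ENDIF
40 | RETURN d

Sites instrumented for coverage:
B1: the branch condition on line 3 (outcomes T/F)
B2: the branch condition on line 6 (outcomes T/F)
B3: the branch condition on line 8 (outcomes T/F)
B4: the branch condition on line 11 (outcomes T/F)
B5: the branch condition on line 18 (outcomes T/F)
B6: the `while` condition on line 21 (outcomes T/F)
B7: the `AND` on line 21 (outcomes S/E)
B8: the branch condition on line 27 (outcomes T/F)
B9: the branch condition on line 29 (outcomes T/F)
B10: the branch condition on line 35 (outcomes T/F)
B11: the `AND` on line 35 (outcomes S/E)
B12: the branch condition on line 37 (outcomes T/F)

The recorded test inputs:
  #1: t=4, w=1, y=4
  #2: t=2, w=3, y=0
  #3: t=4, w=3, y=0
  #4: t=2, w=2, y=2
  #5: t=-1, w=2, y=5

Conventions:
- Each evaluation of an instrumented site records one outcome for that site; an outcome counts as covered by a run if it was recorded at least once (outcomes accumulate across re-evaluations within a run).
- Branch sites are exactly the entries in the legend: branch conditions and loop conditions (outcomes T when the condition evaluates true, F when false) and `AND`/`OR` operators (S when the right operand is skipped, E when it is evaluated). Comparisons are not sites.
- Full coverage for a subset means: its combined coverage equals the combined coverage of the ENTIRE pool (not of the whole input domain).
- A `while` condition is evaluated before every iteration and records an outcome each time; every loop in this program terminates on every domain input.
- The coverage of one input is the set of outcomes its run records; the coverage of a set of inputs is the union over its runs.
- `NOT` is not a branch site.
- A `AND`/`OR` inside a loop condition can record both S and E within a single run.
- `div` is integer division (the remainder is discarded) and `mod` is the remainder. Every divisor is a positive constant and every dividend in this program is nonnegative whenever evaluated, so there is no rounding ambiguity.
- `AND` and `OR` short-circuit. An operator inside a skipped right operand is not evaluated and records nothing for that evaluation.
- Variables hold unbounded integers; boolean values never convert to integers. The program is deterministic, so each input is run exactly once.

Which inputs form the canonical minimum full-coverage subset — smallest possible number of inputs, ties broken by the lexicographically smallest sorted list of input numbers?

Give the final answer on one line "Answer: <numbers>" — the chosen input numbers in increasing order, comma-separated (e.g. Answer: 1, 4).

input #1, t=4, w=1, y=4: outcomes B1=F, B2=T, B3=F, B5=F, B6=T, B6=F, B7=E, B8=F, B10=T, B11=E
input #2, t=2, w=3, y=0: outcomes B1=T, B5=F, B6=F, B7=E, B8=F, B10=F, B11=S, B12=T
input #3, t=4, w=3, y=0: outcomes B1=F, B2=F, B4=T, B5=F, B6=F, B7=E, B8=F, B10=F, B11=E, B12=T
input #4, t=2, w=2, y=2: outcomes B1=T, B5=F, B6=F, B7=E, B8=T, B9=F, B10=F, B11=S, B12=T
input #5, t=-1, w=2, y=5: outcomes B1=F, B2=F, B4=F, B5=T, B6=F, B7=E, B8=T, B9=F, B10=F, B11=S, B12=F
together the pool reaches 21 outcomes: B1=T, B1=F, B2=T, B2=F, B3=F, B4=T, B4=F, B5=T, B5=F, B6=T, B6=F, B7=E, B8=T, B8=F, B9=F, B10=T, B10=F, B11=S, B11=E, B12=T, B12=F
every size-1 subset falls short of the 21 outcomes (best: 11/21)
every size-2 subset falls short of the 21 outcomes (best: 18/21)
every size-3 subset falls short of the 21 outcomes (best: 20/21)
inputs {1, 2, 3, 5} (size 4) cover everything; no size-4 subset with a lexicographically smaller index list covers all 21

Answer: 1, 2, 3, 5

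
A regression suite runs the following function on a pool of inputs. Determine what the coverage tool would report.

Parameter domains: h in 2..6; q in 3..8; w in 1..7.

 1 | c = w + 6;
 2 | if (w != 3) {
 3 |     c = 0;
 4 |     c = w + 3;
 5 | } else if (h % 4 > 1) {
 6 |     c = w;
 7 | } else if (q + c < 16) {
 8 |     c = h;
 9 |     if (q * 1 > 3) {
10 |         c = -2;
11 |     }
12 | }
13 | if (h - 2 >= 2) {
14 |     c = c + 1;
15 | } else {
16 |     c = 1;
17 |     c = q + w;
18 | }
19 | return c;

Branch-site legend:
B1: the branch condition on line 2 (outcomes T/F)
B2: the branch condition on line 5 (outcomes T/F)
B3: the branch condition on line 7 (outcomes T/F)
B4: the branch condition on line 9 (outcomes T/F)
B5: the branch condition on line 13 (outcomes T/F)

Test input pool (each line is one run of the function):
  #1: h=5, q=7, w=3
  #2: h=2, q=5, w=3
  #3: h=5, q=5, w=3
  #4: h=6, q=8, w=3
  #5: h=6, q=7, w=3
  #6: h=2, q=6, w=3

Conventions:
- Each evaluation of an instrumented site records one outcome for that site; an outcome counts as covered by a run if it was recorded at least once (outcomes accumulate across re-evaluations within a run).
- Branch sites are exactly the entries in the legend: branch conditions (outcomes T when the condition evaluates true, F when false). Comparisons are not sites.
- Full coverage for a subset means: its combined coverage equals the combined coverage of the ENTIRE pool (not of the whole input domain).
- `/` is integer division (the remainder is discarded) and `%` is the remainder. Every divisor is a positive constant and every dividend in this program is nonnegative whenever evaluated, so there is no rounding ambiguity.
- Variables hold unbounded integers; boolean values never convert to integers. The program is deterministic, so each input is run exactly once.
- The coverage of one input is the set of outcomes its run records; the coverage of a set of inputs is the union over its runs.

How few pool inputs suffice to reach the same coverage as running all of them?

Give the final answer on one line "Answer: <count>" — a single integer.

#1 (h=5, q=7, w=3) -> covered: B1=F, B2=F, B3=F, B5=T
#2 (h=2, q=5, w=3) -> covered: B1=F, B2=T, B5=F
#3 (h=5, q=5, w=3) -> covered: B1=F, B2=F, B3=T, B4=T, B5=T
#4 (h=6, q=8, w=3) -> covered: B1=F, B2=T, B5=T
#5 (h=6, q=7, w=3) -> covered: B1=F, B2=T, B5=T
#6 (h=2, q=6, w=3) -> covered: B1=F, B2=T, B5=F
the full pool covers 8 outcomes: B1=F, B2=T, B2=F, B3=T, B3=F, B4=T, B5=T, B5=F
checked all size-1 subsets: none covers 8 outcomes (max 5/8)
checked all size-2 subsets: none covers 8 outcomes (max 7/8)
the canonical winner is {1, 2, 3}: size 3, full 8-outcome coverage, earliest index list among size-3 covers

Answer: 3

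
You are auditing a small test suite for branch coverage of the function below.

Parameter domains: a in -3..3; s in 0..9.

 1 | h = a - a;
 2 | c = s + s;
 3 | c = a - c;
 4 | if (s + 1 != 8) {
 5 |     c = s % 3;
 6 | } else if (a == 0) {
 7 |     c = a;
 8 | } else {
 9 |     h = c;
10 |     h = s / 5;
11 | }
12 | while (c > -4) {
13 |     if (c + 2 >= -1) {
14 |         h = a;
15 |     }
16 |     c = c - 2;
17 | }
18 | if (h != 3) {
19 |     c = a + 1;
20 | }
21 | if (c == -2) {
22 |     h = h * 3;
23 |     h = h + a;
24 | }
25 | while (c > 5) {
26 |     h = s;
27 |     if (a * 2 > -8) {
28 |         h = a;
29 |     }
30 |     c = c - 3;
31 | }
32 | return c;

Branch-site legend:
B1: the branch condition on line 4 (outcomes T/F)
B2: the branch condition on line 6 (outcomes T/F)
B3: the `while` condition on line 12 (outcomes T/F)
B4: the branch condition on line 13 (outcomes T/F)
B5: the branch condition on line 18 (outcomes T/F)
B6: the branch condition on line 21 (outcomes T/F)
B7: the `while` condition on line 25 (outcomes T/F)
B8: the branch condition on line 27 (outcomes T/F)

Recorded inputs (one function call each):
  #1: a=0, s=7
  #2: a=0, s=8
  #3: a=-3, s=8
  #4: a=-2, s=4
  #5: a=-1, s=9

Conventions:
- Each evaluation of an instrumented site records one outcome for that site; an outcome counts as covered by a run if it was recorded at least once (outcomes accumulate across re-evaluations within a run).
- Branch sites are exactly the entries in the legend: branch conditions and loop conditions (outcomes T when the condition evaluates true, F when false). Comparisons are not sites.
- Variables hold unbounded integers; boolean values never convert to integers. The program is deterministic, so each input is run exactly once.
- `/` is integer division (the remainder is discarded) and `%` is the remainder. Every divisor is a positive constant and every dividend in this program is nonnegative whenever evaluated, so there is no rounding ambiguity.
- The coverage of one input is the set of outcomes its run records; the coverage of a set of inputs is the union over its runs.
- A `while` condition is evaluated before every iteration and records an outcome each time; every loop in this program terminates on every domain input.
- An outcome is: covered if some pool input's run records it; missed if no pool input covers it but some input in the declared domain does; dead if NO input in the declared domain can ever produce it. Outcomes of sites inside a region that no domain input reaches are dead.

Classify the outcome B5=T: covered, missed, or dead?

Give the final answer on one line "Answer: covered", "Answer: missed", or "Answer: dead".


B5=T is recorded by pool input(s) 1, 2, 3, 4, 5 -> covered
Answer: covered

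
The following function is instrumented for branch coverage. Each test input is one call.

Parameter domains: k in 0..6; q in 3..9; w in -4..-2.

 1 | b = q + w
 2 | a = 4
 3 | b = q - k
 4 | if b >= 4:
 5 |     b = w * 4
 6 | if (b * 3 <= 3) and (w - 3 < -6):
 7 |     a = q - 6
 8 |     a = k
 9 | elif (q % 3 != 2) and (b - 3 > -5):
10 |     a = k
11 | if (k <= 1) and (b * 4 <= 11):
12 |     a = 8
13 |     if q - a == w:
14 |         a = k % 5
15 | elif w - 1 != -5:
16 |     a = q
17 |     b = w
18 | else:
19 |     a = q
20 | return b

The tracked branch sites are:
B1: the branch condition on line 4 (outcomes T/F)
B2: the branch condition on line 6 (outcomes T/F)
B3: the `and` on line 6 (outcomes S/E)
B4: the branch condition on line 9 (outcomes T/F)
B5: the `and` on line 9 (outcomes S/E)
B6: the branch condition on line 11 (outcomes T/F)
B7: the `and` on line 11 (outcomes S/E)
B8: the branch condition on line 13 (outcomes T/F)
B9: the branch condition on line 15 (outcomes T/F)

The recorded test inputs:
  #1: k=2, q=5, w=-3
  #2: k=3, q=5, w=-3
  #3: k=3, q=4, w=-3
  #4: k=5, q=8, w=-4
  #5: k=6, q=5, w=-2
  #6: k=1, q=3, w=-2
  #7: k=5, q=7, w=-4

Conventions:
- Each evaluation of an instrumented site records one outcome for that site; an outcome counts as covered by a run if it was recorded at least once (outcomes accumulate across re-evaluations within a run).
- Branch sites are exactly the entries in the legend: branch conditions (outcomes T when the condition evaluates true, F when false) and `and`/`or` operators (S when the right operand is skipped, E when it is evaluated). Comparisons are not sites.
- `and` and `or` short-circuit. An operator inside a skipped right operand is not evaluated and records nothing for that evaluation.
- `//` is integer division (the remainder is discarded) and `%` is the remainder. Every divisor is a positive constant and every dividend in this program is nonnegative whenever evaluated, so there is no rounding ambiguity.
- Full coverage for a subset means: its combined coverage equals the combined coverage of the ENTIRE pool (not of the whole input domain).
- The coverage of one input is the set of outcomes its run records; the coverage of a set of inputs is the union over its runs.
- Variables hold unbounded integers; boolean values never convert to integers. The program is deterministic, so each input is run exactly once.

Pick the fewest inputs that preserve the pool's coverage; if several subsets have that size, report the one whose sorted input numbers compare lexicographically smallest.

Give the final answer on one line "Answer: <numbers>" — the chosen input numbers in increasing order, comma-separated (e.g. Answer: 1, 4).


input #1 (k=2, q=5, w=-3): events B1->F, B3->S, B2->F, B5->S, B4->F, B7->S, B6->F, B9->T; covers B1=F, B2=F, B3=S, B4=F, B5=S, B6=F, B7=S, B9=T
input #2 (k=3, q=5, w=-3): events B1->F, B3->S, B2->F, B5->S, B4->F, B7->S, B6->F, B9->T; covers B1=F, B2=F, B3=S, B4=F, B5=S, B6=F, B7=S, B9=T
input #3 (k=3, q=4, w=-3): events B1->F, B3->E, B2->F, B5->E, B4->T, B7->S, B6->F, B9->T; covers B1=F, B2=F, B3=E, B4=T, B5=E, B6=F, B7=S, B9=T
input #4 (k=5, q=8, w=-4): events B1->F, B3->S, B2->F, B5->S, B4->F, B7->S, B6->F, B9->F; covers B1=F, B2=F, B3=S, B4=F, B5=S, B6=F, B7=S, B9=F
input #5 (k=6, q=5, w=-2): events B1->F, B3->E, B2->F, B5->S, B4->F, B7->S, B6->F, B9->T; covers B1=F, B2=F, B3=E, B4=F, B5=S, B6=F, B7=S, B9=T
input #6 (k=1, q=3, w=-2): events B1->F, B3->S, B2->F, B5->E, B4->T, B7->E, B6->T, B8->F; covers B1=F, B2=F, B3=S, B4=T, B5=E, B6=T, B7=E, B8=F
input #7 (k=5, q=7, w=-4): events B1->F, B3->S, B2->F, B5->E, B4->T, B7->S, B6->F, B9->F; covers B1=F, B2=F, B3=S, B4=T, B5=E, B6=F, B7=S, B9=F
union over all inputs: B1=F, B2=F, B3=S, B3=E, B4=T, B4=F, B5=S, B5=E, B6=T, B6=F, B7=S, B7=E, B8=F, B9=T, B9=F (15 outcomes)
size 1 is not enough: best union over all size-1 subsets is 8/15
size 2 is not enough: best union over all size-2 subsets is 14/15
the canonical winner is {3, 4, 6}: size 3, full 15-outcome coverage, earliest index list among size-3 covers
Answer: 3, 4, 6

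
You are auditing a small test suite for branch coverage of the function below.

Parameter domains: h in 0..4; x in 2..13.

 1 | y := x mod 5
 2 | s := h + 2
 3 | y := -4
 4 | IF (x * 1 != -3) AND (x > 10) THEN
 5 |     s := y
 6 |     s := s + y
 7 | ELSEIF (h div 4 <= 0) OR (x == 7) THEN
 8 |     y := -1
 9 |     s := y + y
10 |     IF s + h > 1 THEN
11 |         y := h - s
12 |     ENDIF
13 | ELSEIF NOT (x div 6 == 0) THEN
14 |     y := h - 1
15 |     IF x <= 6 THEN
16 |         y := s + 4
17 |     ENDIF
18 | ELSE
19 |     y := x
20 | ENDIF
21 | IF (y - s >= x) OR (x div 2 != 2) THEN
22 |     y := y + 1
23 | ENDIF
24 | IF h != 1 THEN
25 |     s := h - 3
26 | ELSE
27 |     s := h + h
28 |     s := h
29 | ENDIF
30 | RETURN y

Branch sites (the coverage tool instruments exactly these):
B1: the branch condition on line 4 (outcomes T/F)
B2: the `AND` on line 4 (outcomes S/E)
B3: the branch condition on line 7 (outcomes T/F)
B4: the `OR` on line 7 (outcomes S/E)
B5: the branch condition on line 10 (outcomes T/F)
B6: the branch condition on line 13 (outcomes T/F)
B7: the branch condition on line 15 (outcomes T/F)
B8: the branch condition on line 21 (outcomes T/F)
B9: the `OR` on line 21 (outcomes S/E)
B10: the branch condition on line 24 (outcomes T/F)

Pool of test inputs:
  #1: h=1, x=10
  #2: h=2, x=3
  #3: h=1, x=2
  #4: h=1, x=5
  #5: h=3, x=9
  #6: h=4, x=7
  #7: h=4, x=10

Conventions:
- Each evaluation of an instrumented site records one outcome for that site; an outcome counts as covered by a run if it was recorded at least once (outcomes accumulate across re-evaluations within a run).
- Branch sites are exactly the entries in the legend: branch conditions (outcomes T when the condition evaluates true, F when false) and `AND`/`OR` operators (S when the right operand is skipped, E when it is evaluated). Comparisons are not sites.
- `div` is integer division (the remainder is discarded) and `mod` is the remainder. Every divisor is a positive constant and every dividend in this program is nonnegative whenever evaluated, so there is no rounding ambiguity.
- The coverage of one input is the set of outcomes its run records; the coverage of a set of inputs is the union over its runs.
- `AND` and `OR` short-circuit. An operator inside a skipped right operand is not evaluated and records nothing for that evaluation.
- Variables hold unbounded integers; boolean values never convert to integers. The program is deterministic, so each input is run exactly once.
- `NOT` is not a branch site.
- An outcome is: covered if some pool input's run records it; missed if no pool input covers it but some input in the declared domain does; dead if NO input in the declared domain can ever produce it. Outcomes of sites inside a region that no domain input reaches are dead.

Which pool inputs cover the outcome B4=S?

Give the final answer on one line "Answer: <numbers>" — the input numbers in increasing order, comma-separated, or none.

input #1 (h=1, x=10): produces B4=S
input #2 (h=2, x=3): produces B4=S
input #3 (h=1, x=2): produces B4=S
input #4 (h=1, x=5): produces B4=S
input #5 (h=3, x=9): produces B4=S
input #6 (h=4, x=7): does not produce B4=S
input #7 (h=4, x=10): does not produce B4=S

Answer: 1, 2, 3, 4, 5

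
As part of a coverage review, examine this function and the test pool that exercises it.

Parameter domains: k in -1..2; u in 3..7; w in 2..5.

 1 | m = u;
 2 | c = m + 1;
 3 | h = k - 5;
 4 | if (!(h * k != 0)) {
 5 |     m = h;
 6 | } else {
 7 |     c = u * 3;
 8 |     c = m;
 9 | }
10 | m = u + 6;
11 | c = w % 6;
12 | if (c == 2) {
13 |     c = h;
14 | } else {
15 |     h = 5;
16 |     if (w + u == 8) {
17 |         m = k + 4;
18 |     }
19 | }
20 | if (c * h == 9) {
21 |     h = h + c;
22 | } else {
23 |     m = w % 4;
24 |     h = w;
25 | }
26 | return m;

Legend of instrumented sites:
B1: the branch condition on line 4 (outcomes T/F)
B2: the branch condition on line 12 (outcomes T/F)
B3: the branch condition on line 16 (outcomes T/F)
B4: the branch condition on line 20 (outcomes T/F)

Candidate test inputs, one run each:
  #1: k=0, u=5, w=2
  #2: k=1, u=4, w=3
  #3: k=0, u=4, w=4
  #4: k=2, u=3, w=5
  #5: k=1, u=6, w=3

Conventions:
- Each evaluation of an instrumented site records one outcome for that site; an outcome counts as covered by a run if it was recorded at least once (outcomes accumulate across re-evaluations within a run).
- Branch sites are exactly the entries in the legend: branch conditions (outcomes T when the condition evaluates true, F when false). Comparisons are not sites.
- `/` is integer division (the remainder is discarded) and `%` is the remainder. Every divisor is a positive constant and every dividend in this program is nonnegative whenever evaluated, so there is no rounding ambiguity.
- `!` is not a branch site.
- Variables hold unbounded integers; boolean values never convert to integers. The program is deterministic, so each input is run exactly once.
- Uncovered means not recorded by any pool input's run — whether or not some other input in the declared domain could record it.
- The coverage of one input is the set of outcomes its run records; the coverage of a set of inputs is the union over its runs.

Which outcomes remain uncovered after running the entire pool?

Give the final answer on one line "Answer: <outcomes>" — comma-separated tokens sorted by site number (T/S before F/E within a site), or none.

test 1 (k=0, u=5, w=2) hits B1=T, B2=T, B4=F
test 2 (k=1, u=4, w=3) hits B1=F, B2=F, B3=F, B4=F
test 3 (k=0, u=4, w=4) hits B1=T, B2=F, B3=T, B4=F
test 4 (k=2, u=3, w=5) hits B1=F, B2=F, B3=T, B4=F
test 5 (k=1, u=6, w=3) hits B1=F, B2=F, B3=F, B4=F
union over the pool: B1=T, B1=F, B2=T, B2=F, B3=T, B3=F, B4=F
uncovered (1 of 8): B4=T

Answer: B4=T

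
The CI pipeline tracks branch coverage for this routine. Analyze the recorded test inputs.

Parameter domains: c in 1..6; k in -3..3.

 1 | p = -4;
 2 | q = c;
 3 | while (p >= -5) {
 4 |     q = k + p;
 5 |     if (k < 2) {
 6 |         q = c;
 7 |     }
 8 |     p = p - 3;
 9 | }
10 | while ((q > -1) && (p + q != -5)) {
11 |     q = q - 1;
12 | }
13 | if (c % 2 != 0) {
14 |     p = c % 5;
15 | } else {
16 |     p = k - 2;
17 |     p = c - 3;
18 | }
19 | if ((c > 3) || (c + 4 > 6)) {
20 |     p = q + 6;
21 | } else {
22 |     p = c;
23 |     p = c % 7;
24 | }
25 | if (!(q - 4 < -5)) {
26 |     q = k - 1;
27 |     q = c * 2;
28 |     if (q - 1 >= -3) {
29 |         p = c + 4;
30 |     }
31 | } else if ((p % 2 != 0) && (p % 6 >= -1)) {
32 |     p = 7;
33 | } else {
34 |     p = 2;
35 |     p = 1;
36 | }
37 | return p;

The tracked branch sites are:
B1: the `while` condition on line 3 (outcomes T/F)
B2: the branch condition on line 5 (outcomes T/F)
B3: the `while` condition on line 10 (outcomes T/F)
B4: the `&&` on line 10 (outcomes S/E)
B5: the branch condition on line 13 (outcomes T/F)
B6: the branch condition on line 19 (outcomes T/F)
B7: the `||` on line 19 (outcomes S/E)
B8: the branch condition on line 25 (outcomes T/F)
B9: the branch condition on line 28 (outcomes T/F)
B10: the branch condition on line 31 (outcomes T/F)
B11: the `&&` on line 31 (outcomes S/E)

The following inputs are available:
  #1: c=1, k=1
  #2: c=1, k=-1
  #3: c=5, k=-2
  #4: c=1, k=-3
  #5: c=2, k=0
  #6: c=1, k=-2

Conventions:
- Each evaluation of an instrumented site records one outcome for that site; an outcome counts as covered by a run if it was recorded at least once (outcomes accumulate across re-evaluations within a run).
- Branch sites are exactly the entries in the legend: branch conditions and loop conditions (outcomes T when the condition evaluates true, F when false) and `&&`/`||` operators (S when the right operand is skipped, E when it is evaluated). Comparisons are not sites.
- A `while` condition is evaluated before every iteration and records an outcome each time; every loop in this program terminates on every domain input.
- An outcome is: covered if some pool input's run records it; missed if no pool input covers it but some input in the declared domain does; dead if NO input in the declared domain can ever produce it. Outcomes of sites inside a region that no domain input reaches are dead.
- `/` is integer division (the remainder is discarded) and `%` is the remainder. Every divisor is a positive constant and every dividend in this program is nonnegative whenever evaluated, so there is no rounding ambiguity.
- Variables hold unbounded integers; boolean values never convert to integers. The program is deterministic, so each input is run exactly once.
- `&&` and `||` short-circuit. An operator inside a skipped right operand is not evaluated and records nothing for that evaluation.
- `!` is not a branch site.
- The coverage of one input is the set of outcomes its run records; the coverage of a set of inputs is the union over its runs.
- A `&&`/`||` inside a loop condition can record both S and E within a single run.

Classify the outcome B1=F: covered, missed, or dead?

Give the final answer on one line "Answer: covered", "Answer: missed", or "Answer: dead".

B1=F is recorded by pool input(s) 1, 2, 3, 4, 5, 6 -> covered

Answer: covered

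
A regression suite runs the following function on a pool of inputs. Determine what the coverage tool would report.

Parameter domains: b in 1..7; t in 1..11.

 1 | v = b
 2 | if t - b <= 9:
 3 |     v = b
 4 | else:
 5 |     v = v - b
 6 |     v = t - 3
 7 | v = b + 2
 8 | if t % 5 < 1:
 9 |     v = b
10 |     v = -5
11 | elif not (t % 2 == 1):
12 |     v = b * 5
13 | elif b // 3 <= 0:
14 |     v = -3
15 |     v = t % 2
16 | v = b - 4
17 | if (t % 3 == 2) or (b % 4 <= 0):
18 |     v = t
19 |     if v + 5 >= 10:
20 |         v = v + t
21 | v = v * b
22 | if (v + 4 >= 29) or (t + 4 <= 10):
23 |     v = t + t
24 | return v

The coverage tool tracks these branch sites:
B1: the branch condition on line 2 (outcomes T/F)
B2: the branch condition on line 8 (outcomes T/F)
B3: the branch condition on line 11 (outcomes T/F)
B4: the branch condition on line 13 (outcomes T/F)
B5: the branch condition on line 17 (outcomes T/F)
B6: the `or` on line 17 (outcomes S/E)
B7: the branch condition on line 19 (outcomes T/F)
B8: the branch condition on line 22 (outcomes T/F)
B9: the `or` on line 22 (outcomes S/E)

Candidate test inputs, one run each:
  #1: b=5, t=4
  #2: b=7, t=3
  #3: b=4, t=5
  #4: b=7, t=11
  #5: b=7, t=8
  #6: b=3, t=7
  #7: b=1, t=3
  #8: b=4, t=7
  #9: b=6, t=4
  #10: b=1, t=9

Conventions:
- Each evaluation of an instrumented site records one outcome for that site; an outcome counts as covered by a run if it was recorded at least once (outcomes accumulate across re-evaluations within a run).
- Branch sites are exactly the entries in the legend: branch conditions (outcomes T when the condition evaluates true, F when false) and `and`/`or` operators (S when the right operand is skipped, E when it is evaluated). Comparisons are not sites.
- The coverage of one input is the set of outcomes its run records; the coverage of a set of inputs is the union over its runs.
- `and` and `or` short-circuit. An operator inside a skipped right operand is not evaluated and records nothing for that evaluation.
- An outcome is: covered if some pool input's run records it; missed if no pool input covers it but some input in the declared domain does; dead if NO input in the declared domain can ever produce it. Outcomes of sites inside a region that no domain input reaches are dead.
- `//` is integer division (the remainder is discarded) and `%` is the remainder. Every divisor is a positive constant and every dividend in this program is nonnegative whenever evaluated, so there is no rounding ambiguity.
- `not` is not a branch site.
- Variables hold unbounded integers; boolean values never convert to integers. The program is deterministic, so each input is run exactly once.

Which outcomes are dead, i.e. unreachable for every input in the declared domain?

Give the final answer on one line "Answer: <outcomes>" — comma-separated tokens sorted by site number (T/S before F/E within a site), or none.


checking every outcome against all 77 domain inputs:
  reachable outcomes have witnesses, e.g. B1=T (e.g. b=1, t=1), B1=F (e.g. b=1, t=11), B2=T (e.g. b=1, t=5), B2=F (e.g. b=1, t=1)
Answer: none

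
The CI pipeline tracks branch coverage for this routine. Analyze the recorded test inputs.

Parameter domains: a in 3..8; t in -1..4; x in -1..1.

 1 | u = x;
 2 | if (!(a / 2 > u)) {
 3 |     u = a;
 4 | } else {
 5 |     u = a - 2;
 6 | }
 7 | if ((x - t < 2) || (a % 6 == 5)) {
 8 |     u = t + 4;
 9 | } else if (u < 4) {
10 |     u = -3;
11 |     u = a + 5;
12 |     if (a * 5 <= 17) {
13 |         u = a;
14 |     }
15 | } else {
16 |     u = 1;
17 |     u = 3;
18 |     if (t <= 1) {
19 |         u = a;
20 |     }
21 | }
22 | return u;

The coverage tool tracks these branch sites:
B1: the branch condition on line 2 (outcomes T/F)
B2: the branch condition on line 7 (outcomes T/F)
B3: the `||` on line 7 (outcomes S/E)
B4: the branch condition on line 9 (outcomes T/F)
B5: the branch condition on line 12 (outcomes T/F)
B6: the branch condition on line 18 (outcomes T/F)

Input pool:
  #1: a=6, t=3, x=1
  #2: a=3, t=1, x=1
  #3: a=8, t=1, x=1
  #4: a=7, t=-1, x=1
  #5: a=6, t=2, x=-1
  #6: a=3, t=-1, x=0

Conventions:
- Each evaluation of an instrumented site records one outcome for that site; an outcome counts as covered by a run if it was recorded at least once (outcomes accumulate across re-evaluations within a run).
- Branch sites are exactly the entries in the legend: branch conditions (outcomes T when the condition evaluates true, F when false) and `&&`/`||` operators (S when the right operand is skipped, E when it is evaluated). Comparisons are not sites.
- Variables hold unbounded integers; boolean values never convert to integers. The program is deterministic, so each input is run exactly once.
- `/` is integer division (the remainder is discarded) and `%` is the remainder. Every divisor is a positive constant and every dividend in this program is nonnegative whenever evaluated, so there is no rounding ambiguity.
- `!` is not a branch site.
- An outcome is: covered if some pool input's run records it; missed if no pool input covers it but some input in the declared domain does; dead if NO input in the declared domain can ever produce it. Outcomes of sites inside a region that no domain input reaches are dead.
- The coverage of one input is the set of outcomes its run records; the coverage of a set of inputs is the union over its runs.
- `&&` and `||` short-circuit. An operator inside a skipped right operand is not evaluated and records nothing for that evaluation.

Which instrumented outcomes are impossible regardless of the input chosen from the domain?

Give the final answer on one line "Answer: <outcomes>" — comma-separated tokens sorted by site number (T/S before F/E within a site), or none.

exhaustive pass over the 108-input domain:
  B6=F: never recorded by any domain input -> dead
  reachable outcomes have witnesses, e.g. B1=T (e.g. a=3, t=-1, x=1), B1=F (e.g. a=3, t=-1, x=-1), B2=T (e.g. a=3, t=-1, x=-1), B2=F (e.g. a=3, t=-1, x=1)

Answer: B6=F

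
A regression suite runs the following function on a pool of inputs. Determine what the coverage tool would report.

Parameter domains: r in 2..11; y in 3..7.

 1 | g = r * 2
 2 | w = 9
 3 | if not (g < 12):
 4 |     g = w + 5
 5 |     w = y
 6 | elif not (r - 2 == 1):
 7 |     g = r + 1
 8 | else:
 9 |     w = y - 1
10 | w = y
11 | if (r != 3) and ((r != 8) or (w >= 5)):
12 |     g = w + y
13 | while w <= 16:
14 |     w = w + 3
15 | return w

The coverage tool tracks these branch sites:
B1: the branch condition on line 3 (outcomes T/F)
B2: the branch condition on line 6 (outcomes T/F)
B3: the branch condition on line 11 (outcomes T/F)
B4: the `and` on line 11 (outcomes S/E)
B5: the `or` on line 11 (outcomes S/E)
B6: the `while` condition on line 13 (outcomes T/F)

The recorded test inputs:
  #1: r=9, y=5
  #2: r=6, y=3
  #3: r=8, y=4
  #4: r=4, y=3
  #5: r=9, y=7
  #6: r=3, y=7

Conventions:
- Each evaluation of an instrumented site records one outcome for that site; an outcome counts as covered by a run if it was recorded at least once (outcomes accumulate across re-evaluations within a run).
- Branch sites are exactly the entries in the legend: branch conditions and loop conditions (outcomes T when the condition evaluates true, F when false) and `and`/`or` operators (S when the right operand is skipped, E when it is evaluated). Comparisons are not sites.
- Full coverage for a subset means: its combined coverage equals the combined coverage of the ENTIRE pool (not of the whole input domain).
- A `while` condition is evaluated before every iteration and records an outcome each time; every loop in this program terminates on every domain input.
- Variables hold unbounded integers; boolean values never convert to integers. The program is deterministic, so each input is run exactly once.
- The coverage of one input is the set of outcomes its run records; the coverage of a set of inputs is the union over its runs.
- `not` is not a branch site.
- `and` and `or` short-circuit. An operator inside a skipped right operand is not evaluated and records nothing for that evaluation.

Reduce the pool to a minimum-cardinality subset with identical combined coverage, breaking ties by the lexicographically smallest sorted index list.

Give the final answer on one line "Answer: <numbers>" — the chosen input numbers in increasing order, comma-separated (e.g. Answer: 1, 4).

test 1 (r=9, y=5) fires B1->T, B4->E, B5->S, B3->T, B6->T, B6->T, B6->T, B6->T, B6->F; hits B1=T, B3=T, B4=E, B5=S, B6=T, B6=F
test 2 (r=6, y=3) fires B1->T, B4->E, B5->S, B3->T, B6->T, B6->T, B6->T, B6->T, B6->T, B6->F; hits B1=T, B3=T, B4=E, B5=S, B6=T, B6=F
test 3 (r=8, y=4) fires B1->T, B4->E, B5->E, B3->F, B6->T, B6->T, B6->T, B6->T, B6->T, B6->F; hits B1=T, B3=F, B4=E, B5=E, B6=T, B6=F
test 4 (r=4, y=3) fires B1->F, B2->T, B4->E, B5->S, B3->T, B6->T, B6->T, B6->T, B6->T, B6->T, B6->F; hits B1=F, B2=T, B3=T, B4=E, B5=S, B6=T, B6=F
test 5 (r=9, y=7) fires B1->T, B4->E, B5->S, B3->T, B6->T, B6->T, B6->T, B6->T, B6->F; hits B1=T, B3=T, B4=E, B5=S, B6=T, B6=F
test 6 (r=3, y=7) fires B1->F, B2->F, B4->S, B3->F, B6->T, B6->T, B6->T, B6->T, B6->F; hits B1=F, B2=F, B3=F, B4=S, B6=T, B6=F
the full pool covers 12 outcomes: B1=T, B1=F, B2=T, B2=F, B3=T, B3=F, B4=S, B4=E, B5=S, B5=E, B6=T, B6=F
every size-1 subset falls short of the 12 outcomes (best: 7/12)
every size-2 subset falls short of the 12 outcomes (best: 10/12)
inputs {3, 4, 6} (size 3) cover everything; no size-3 subset with a lexicographically smaller index list covers all 12

Answer: 3, 4, 6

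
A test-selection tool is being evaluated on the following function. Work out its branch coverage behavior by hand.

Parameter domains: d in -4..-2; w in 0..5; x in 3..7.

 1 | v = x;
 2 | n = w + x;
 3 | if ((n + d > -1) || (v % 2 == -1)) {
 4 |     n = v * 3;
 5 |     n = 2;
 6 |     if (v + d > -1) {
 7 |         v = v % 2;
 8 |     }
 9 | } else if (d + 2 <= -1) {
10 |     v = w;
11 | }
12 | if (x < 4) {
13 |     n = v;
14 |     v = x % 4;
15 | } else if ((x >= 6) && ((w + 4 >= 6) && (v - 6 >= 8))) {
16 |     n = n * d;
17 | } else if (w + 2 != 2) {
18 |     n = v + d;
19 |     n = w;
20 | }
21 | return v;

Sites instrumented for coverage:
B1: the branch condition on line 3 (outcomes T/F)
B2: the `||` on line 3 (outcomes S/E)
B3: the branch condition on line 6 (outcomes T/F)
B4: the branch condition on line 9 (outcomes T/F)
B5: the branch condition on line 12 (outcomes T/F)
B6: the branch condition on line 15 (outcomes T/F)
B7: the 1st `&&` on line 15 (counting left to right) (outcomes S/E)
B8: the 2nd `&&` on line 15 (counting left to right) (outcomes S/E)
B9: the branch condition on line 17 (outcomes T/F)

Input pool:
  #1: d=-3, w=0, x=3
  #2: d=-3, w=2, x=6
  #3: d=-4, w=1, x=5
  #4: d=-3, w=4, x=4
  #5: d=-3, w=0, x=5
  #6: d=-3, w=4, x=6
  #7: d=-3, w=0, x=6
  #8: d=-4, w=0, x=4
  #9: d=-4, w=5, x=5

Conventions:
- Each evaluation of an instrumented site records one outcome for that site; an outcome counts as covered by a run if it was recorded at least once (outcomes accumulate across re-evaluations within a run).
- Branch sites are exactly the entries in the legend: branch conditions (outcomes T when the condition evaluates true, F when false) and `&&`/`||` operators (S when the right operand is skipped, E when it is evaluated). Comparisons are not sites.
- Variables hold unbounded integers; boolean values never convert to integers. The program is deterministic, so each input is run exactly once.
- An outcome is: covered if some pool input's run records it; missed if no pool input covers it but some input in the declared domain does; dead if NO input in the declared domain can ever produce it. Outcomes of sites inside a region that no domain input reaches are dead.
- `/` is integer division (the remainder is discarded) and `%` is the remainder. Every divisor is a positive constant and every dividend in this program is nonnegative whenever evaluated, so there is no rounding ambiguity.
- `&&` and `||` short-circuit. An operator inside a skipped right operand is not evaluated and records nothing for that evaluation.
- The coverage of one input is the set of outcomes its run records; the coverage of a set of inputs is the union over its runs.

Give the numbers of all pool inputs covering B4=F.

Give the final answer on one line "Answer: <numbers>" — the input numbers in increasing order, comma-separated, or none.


input #1 (d=-3, w=0, x=3): does not produce B4=F
input #2 (d=-3, w=2, x=6): does not produce B4=F
input #3 (d=-4, w=1, x=5): does not produce B4=F
input #4 (d=-3, w=4, x=4): does not produce B4=F
input #5 (d=-3, w=0, x=5): does not produce B4=F
input #6 (d=-3, w=4, x=6): does not produce B4=F
input #7 (d=-3, w=0, x=6): does not produce B4=F
input #8 (d=-4, w=0, x=4): does not produce B4=F
input #9 (d=-4, w=5, x=5): does not produce B4=F
Answer: none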